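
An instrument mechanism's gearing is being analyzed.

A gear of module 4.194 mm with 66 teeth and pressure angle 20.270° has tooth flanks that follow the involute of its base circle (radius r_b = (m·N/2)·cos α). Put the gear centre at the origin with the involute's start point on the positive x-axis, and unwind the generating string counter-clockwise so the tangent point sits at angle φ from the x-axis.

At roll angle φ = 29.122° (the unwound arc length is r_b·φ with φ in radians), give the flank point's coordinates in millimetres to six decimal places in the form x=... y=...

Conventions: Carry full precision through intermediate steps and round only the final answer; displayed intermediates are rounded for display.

x=145.533599 y=5.537208

class = single-mesh tooth geometry [base-circle involute, m = 4.194, 66T]
pitch radius r_p = m·N/2 = 4.194·66/2 = 138.402000
base radius r_b = r_p·cos α = 138.402000·cos 20.270° = 129.830828
roll angle φ = 29.122° = 0.50827478 rad
x = r_b·(cos φ + φ·sin φ) = 145.533599
y = r_b·(sin φ − φ·cos φ) = 5.537208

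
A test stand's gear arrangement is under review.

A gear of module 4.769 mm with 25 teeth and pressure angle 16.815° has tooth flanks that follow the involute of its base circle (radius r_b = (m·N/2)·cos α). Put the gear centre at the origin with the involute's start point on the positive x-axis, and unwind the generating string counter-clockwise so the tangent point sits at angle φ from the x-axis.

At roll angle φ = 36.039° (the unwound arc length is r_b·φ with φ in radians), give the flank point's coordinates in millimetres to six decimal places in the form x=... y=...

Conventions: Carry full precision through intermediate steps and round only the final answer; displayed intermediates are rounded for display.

recognized (one wheel, involute flank): single-mesh tooth geometry, m = 4.769, N = 25
pitch radius r_p = m·N/2 = 4.769·25/2 = 59.612500
base radius r_b = r_p·cos α = 59.612500·cos 16.815° = 57.063696
roll angle φ = 36.039° = 0.62899921 rad
x = r_b·(cos φ + φ·sin φ) = 67.259806
y = r_b·(sin φ − φ·cos φ) = 4.548919

x=67.259806 y=4.548919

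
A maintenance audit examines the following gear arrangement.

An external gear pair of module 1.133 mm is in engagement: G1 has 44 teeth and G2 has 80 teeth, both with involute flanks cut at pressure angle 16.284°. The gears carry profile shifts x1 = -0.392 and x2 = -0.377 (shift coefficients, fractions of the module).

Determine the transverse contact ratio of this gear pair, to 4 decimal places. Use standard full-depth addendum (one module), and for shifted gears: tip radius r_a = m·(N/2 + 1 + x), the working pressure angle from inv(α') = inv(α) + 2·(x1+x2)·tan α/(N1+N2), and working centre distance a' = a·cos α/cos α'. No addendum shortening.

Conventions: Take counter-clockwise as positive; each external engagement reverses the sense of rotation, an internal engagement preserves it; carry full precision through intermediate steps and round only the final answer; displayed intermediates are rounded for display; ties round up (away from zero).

recognized (one external pair, fixed centres): single-mesh tooth geometry, m = 1.133, N1 = 44, N2 = 80
base radii: r_b1 = 23.926059, r_b2 = 43.501926
tip radii: r_a1 = 25.614864, r_a2 = 46.025859
inv(α') = inv(16.284°) + 2·(-0.392-0.377)·tan α/(44+80) = 0.00428474  ⇒  α' = 13.32410°
a' = a·cos α / cos α' = 70.2460·cos 16.284°/cos 13.32410° = 69.293220
action lengths: √(r_a1²−r_b1²) = 9.146854, √(r_a2²−r_b2²) = 15.032036
base pitch p_b = π·m·cos α = 3.416633
CR = (9.146854 + 15.032036 − 69.293220·sin 13.32410°)/3.416633 = 2.402844
contact ratio ≈ 2.4028

2.4028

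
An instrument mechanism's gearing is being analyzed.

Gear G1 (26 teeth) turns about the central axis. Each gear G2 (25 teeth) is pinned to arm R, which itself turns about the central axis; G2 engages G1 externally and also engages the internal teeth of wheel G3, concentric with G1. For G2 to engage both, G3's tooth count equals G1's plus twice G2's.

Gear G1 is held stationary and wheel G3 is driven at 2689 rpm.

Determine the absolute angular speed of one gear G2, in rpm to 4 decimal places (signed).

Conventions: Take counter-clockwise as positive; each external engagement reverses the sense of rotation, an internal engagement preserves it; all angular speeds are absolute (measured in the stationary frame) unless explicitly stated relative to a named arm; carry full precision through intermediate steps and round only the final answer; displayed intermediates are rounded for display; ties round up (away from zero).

+4087.2800 rpm

planetary set (26T centre, 25T on arm, 76T internal) — Willis relation
normalise by the input: solve with ω_ring = 1, then scale by 2689 rpm
ring teeth: 26 + 2·25 = 76
26(ω_sun−ω_arm) = −76(ω_ring−ω_arm),  ω_sun = 0, ω_ring = 1
26(0−ω_arm) = −76(1−ω_arm)  ⇒  102·ω_arm = 76  ⇒  ω_arm = 38/51
sun–planet mesh: 26·(0−38/51) = −25·(ω_p−ω_arm)  ⇒  ω_p−ω_arm = 988/1275
ω_p = 38/51 + 988/1275 = 38/25
scale: ω_p = 38/25 × 2689 rpm = +4087.2800 rpm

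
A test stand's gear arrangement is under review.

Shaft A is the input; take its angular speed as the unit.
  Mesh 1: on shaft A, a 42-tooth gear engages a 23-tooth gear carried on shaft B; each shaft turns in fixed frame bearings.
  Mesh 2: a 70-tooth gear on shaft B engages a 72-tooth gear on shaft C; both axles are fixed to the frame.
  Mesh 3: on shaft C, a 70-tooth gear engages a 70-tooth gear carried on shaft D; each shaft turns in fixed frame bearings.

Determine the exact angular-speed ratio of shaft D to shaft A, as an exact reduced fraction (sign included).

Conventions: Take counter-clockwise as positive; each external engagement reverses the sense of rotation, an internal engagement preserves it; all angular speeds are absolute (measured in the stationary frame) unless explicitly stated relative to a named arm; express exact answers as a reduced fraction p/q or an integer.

class = fixed-axis compound train [3 meshes; 3 ratios multiply, 3 sense flips]
mesh 1 [42T→23T]: running ratio 42/23, sense −
mesh 2 [70T→72T]: running ratio 245/138, sense +
mesh 3 [70T→70T]: running ratio 245/138, sense −
ω_out/ω_in = -245/138

-245/138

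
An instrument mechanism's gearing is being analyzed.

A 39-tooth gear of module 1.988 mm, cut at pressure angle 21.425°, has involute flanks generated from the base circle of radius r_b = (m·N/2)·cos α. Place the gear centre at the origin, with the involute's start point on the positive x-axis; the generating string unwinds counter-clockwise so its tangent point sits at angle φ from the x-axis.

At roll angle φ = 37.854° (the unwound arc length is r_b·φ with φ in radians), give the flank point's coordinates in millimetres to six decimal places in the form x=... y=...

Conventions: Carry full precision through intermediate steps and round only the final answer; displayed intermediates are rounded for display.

recognized (one wheel, involute flank): single-mesh tooth geometry, m = 1.988, N = 39
pitch radius r_p = m·N/2 = 1.988·39/2 = 38.766000
base radius r_b = r_p·cos α = 38.766000·cos 21.425° = 36.087134
roll angle φ = 37.854° = 0.66067694 rad
x = r_b·(cos φ + φ·sin φ) = 43.124212
y = r_b·(sin φ − φ·cos φ) = 3.319878

x=43.124212 y=3.319878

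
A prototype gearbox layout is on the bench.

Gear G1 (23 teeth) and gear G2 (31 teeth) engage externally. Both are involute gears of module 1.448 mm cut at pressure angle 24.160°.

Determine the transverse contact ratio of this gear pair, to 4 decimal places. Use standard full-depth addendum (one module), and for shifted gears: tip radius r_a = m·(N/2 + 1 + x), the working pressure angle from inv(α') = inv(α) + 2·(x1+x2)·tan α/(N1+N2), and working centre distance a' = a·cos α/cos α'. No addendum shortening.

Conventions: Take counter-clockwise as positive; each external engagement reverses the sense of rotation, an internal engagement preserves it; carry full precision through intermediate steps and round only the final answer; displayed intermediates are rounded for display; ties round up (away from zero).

single-mesh involute tooth geometry (23T engaging 31T at module 1.448)
base radii: r_b1 = 15.193386, r_b2 = 20.478042
tip radii: r_a1 = 18.100000, r_a2 = 23.892000
no profile shift: α' = α, a' = a
action lengths: √(r_a1²−r_b1²) = 9.837226, √(r_a2²−r_b2²) = 12.307618
base pitch p_b = π·m·cos α = 4.150559
CR = (9.837226 + 12.307618 − 39.096000·sin 24.16000°)/4.150559 = 1.480136
contact ratio ≈ 1.4801

1.4801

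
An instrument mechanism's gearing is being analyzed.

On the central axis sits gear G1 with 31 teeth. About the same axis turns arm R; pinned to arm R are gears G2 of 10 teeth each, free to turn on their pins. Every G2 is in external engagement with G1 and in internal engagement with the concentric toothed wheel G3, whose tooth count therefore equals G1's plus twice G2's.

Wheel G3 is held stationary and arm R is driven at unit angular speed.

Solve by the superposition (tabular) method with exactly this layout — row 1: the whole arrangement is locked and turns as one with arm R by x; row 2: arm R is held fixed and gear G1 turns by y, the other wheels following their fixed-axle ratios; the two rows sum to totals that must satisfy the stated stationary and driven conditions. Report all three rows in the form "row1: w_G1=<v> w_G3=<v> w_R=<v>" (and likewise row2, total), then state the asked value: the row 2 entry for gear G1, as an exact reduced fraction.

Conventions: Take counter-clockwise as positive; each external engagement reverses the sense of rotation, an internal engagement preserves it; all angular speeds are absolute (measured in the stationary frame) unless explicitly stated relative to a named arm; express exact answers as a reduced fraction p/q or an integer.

planetary set (31T centre, 10T on arm, 51T internal) — Willis relation
row 1 — lock + rotate with arm: ω_sun = ω_ring = ω_arm = x
row 2: sun turns y, ring = −(31/51)·y, arm 0
boundary: total ω_ring = x − (31/51)·y = 0 and total ω_arm = x = 1  ⇒  y = 51/31, x = 1
row 2 ring = −(31/51)·51/31 = -1
totals (row 1 + row 2): sun 1 + 51/31 = 82/31, ring 1 + (-1) = 0, arm 1 + 0 = 1
asked cell (row2, sun) = 51/31

row1: w_G1=1 w_G3=1 w_R=1
row2: w_G1=51/31 w_G3=-1 w_R=0
total: w_G1=82/31 w_G3=0 w_R=1
asked value: 51/31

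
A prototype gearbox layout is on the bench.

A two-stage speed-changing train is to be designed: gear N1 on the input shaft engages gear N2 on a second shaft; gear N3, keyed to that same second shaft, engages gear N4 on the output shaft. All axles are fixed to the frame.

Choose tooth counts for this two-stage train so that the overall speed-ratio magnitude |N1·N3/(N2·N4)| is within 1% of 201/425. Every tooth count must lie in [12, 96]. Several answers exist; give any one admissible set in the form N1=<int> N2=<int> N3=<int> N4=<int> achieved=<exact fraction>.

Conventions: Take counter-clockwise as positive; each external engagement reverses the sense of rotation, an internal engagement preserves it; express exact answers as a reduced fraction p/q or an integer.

topology: fixed-axis compound train — 2 stages, target 201/425
target = 201/425 in lowest terms: an exact hit needs N1·N3 = k·201 and N2·N4 = k·425 for one integer k, every count in [12, 96]; additionally prefer no 1:1 stage (N1 ≠ N2, N3 ≠ N4)
k = 1…3: no 1:1-free in-range split of k·201 and k·425 into factor pairs; take k = 4
k = 4: N1·N3 = 804 = 12·67, N2·N4 = 1700 = 20·85
achieved = 12·67/(20·85) = 201/425; |achieved − target| = 0 ≤ 201/42500 ✓

N1=12 N2=20 N3=67 N4=85 achieved=201/425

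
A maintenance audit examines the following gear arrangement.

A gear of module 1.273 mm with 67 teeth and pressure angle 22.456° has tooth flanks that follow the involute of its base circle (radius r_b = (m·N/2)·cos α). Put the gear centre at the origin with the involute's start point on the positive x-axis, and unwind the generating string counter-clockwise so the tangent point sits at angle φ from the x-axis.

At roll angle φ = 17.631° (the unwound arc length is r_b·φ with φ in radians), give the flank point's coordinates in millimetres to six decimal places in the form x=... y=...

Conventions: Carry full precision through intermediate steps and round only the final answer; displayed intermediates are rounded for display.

single-mesh involute tooth geometry (67T wheel at module 1.273)
pitch radius r_p = m·N/2 = 1.273·67/2 = 42.645500
base radius r_b = r_p·cos α = 42.645500·cos 22.456° = 39.411826
roll angle φ = 17.631° = 0.30771900 rad
x = r_b·(cos φ + φ·sin φ) = 41.233857
y = r_b·(sin φ − φ·cos φ) = 0.379184

x=41.233857 y=0.379184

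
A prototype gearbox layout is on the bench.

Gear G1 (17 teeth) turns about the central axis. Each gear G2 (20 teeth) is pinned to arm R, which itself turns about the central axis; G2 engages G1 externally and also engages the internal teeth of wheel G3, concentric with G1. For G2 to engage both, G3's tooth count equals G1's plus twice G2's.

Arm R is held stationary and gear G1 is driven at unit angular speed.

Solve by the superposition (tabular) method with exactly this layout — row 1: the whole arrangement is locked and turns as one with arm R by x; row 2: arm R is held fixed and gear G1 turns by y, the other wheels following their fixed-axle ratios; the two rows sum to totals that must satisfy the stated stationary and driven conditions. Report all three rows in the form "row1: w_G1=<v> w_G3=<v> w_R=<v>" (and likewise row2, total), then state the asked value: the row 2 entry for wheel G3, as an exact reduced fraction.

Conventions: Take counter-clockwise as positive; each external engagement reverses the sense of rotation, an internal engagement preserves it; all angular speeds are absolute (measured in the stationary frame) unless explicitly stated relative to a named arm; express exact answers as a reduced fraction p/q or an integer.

row1: w_G1=0 w_G3=0 w_R=0
row2: w_G1=1 w_G3=-17/57 w_R=0
total: w_G1=1 w_G3=-17/57 w_R=0
asked value: -17/57

topology: planetary set — G1 17T / G2 20T / G3 57T, arm = carrier (Willis)
superposition row 1 [locked train]: every member turns x
superposition row 2 [arm held]: sun y, ring −(17/57)·y, arm 0
boundary: total ω_arm = x = 0 and total ω_sun = x + y = 1  ⇒  y = 1, x = 0
row 2 ring = −(17/57)·1 = -17/57
totals (row 1 + row 2): sun 0 + 1 = 1, ring 0 + (-17/57) = -17/57, arm 0 + 0 = 0
asked cell (row2, ring) = -17/57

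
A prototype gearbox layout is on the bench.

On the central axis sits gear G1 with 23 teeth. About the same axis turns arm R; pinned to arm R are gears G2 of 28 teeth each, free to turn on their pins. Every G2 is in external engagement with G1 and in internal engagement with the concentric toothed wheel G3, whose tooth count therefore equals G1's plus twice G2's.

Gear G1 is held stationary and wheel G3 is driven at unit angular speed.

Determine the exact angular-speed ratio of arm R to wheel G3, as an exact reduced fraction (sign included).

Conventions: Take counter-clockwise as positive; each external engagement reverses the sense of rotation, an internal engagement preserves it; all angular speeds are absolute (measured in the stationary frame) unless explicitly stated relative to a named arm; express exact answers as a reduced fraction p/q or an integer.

79/102

planetary set (23T centre, 28T on arm, 79T internal) — Willis relation
ring teeth: 23 + 2·28 = 79
23(ω_sun−ω_arm) = −79(ω_ring−ω_arm),  ω_sun = 0, ω_ring = 1
23(0−ω_arm) = −79(1−ω_arm)  ⇒  102·ω_arm = 79  ⇒  ω_arm = 79/102
ω_out/ω_in = 79/102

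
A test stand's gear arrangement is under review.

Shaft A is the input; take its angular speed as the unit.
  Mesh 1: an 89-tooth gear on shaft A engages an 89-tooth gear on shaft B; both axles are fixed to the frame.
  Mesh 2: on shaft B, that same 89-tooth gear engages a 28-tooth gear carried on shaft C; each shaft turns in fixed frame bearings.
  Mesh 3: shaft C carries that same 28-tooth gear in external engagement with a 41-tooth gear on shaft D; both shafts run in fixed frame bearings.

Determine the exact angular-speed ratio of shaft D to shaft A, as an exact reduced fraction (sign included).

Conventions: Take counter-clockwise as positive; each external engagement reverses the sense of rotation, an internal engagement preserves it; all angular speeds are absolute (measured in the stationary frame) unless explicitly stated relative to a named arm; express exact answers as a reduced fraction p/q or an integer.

-89/41

class = fixed-axis compound train [3 meshes; 3 ratios multiply, 3 sense flips]
mesh 1 [89T→89T]: running ratio 1, sense −
mesh 2 [89T→28T]: running ratio 89/28, sense +
mesh 3 [28T→41T]: running ratio 89/41, sense −
ω_out/ω_in = -89/41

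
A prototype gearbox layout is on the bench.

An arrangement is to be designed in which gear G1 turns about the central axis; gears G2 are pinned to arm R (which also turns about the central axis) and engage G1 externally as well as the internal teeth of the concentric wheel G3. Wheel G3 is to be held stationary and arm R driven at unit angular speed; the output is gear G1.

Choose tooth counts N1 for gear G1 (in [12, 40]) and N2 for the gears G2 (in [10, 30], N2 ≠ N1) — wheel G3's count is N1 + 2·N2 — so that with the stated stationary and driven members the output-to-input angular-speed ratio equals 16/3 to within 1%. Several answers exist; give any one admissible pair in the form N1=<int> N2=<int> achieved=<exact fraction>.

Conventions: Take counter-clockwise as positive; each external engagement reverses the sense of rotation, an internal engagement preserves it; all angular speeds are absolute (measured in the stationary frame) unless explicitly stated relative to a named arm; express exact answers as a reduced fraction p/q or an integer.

planetary set to be sized for 16/3 (Willis relation)
Willis with ω_ring = 0: ω_sun/ω_arm = (N1+N3)/N1; set equal to 16/3  ⇒  N3/N1 = 16/3 − 1 = 13/3
N3 = N1 + 2·N2  ⇒  N2/N1 = (N3/N1 − 1)/2 = (13/3 − 1)/2 = 5/3
smallest multiple with N1 ≥ 12 and N2 ≥ 10: k = 4  ⇒  N1 = 4·3 = 12, N2 = 4·5 = 20 (N1 ≤ 40, N2 ≤ 30, N2 ≠ N1 ✓), N3 = 12 + 2·20 = 52
check: (N1+N3)/N1 with N1 = 12, N3 = 52 gives 16/3; |achieved − target| = 0 ≤ 4/75 ✓

N1=12 N2=20 achieved=16/3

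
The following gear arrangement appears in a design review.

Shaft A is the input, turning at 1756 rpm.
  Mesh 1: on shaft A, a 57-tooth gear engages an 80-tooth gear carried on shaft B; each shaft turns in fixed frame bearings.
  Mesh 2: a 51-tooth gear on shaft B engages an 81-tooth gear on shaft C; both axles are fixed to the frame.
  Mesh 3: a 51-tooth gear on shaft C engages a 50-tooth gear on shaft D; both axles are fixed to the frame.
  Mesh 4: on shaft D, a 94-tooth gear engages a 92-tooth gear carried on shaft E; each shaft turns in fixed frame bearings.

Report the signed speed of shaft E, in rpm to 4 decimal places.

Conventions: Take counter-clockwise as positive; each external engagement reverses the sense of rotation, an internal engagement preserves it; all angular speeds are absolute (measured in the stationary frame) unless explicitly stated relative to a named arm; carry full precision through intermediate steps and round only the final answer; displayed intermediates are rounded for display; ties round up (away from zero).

class = fixed-axis compound train [4 meshes; 4 ratios multiply, 4 sense flips]
mesh 1 [57T→80T]: ω = 1756.0000×57/80 = 1251.1500 rpm, sense flips to −
mesh 2 [51T→81T]: ω = 1251.1500×51/81 = 787.7611 rpm, sense flips to +
mesh 3 [51T→50T]: ω = 787.7611×51/50 = 803.5163 rpm, sense flips to −
mesh 4 [94T→92T]: ω = 803.5163×94/92 = 820.9841 rpm, sense flips to +
signed output speed = +820.9841 rpm

+820.9841 rpm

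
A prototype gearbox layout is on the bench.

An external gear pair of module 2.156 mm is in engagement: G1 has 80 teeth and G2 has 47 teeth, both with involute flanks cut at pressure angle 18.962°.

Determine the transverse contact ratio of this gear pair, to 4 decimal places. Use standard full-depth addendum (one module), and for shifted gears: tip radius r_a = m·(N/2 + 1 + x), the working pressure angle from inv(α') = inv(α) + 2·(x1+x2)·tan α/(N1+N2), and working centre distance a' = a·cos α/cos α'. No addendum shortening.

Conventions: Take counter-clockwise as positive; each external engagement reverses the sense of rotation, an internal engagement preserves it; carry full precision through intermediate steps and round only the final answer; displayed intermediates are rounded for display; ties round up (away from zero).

single-mesh involute tooth geometry (80T engaging 47T at module 2.156)
base radii: r_b1 = 81.560125, r_b2 = 47.916574
tip radii: r_a1 = 88.396000, r_a2 = 52.822000
no profile shift: α' = α, a' = a
action lengths: √(r_a1²−r_b1²) = 34.085169, √(r_a2²−r_b2²) = 22.229837
base pitch p_b = π·m·cos α = 6.405717
CR = (34.085169 + 22.229837 − 136.906000·sin 18.96200°)/6.405717 = 1.846575
contact ratio ≈ 1.8466

1.8466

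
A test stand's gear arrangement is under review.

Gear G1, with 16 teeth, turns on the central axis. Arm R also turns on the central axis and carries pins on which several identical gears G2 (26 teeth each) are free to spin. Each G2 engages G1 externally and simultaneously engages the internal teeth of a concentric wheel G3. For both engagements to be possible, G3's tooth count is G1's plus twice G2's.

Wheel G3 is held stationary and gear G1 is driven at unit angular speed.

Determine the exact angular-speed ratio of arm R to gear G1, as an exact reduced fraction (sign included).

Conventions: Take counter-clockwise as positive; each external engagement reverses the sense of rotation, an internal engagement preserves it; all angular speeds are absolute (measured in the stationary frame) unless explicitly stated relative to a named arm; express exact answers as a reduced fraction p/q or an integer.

4/21

planetary set (16T centre, 26T on arm, 68T internal) — Willis relation
ring teeth: 16 + 2·26 = 68
16(ω_sun−ω_arm) = −68(ω_ring−ω_arm),  ω_ring = 0, ω_sun = 1
16(1−ω_arm) = −68(0−ω_arm)  ⇒  84·ω_arm = 16  ⇒  ω_arm = 4/21
ω_out/ω_in = 4/21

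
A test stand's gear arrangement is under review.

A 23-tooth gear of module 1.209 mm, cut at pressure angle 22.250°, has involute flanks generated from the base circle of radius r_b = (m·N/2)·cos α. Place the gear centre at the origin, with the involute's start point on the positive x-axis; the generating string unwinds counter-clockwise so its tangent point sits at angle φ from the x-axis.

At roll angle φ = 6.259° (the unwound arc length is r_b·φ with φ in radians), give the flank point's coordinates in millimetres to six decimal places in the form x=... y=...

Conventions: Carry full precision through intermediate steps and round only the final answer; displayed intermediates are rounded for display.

class = single-mesh tooth geometry [base-circle involute, m = 1.209, 23T]
pitch radius r_p = m·N/2 = 1.209·23/2 = 13.903500
base radius r_b = r_p·cos α = 13.903500·cos 22.250° = 12.868252
roll angle φ = 6.259° = 0.10924016 rad
x = r_b·(cos φ + φ·sin φ) = 12.944805
y = r_b·(sin φ − φ·cos φ) = 0.005585

x=12.944805 y=0.005585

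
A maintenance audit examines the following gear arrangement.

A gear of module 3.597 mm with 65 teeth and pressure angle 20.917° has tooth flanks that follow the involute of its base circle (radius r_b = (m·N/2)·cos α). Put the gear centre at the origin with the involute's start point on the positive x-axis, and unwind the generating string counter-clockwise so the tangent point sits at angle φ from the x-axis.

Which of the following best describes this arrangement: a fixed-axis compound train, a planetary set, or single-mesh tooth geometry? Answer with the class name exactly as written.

topology: single-mesh involute geometry — m = 3.597, N = 65
classification: single-mesh tooth geometry

single-mesh tooth geometry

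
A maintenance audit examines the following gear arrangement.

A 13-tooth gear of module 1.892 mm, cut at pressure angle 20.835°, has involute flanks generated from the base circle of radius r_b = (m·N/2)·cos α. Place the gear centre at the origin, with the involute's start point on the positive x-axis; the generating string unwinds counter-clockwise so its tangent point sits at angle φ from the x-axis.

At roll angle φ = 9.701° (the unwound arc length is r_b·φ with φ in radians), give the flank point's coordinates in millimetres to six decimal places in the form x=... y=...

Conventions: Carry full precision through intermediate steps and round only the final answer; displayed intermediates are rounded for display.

topology: single-mesh involute geometry — m = 1.892, N = 13
pitch radius r_p = m·N/2 = 1.892·13/2 = 12.298000
base radius r_b = r_p·cos α = 12.298000·cos 20.835° = 11.493816
roll angle φ = 9.701° = 0.16931439 rad
x = r_b·(cos φ + φ·sin φ) = 11.657386
y = r_b·(sin φ − φ·cos φ) = 0.018543

x=11.657386 y=0.018543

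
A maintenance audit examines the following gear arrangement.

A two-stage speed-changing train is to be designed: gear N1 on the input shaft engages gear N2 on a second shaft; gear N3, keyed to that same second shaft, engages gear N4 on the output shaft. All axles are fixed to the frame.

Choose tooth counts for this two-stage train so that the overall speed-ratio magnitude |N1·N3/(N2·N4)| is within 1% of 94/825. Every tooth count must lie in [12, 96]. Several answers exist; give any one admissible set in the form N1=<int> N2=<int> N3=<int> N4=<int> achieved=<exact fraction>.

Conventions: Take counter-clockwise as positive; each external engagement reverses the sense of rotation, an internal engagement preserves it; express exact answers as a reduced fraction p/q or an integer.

2-stage fixed-axis compound train for ratio 94/825
target = 94/825 in lowest terms: an exact hit needs N1·N3 = k·94 and N2·N4 = k·825 for one integer k, every count in [12, 96]; additionally prefer no 1:1 stage (N1 ≠ N2, N3 ≠ N4)
k = 1…5: no 1:1-free in-range split of k·94 and k·825 into factor pairs; take k = 6
k = 6: N1·N3 = 564 = 12·47, N2·N4 = 4950 = 55·90
achieved = 12·47/(55·90) = 94/825; |achieved − target| = 0 ≤ 47/41250 ✓

N1=12 N2=55 N3=47 N4=90 achieved=94/825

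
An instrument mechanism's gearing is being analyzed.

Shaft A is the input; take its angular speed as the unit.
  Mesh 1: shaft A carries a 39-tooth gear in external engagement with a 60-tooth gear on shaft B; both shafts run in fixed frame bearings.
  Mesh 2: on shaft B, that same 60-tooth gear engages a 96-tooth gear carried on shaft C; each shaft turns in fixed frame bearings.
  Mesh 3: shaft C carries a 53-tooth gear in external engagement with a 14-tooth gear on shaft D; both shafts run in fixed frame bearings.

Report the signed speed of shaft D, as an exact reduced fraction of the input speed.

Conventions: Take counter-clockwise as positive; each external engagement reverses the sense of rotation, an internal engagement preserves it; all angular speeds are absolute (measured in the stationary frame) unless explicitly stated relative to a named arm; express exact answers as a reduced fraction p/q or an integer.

3-mesh fixed-axis compound train (all bearings frame-fixed)
mesh 1 [39T→60T]: |ω|/ω_in = 1×39/60 = 13/20, sense flips to −
mesh 2 [60T→96T]: |ω|/ω_in = (13/20)×60/96 = 13/32, sense flips to +
mesh 3 [53T→14T]: |ω|/ω_in = (13/32)×53/14 = 689/448, sense flips to −
signed output speed (× input speed) = -689/448

-689/448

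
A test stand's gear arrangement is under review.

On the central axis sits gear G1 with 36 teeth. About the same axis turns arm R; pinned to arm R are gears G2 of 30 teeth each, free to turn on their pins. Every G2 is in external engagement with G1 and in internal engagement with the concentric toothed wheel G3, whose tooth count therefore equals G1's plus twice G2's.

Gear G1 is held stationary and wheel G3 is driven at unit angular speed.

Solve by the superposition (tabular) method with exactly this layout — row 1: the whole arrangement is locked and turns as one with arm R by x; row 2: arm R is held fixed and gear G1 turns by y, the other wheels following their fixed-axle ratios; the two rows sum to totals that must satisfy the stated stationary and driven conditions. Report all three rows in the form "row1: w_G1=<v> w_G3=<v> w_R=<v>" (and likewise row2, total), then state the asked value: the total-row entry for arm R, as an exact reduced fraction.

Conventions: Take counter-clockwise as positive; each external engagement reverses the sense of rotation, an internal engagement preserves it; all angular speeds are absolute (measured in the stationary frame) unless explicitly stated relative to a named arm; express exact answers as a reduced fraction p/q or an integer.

recognized (axles ride arm R): planetary set, 36/30/96 teeth
superposition row 1 [locked train]: every member turns x
row 2 (arm held, sun turns y): ω_ring = −(36/96)·y, ω_arm = 0
boundary: total ω_sun = x + y = 0 and total ω_ring = x − (36/96)·y = 1  ⇒  y = -8/11, x = 8/11
row 2 ring = −(36/96)·(-8/11) = 3/11
totals (row 1 + row 2): sun 8/11 + (-8/11) = 0, ring 8/11 + 3/11 = 1, arm 8/11 + 0 = 8/11
asked cell (total, arm) = 8/11

row1: w_G1=8/11 w_G3=8/11 w_R=8/11
row2: w_G1=-8/11 w_G3=3/11 w_R=0
total: w_G1=0 w_G3=1 w_R=8/11
asked value: 8/11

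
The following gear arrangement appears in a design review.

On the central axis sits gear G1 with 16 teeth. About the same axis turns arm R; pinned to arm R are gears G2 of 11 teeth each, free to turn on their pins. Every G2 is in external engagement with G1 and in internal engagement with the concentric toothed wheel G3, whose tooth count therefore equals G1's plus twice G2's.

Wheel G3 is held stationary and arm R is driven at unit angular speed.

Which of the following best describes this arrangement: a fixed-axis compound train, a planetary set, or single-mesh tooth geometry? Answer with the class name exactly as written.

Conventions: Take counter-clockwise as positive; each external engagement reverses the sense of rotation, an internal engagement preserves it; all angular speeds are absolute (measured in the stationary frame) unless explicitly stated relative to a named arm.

topology: planetary set — G1 16T / G2 11T / G3 38T, arm = carrier (Willis)
classification: planetary set

planetary set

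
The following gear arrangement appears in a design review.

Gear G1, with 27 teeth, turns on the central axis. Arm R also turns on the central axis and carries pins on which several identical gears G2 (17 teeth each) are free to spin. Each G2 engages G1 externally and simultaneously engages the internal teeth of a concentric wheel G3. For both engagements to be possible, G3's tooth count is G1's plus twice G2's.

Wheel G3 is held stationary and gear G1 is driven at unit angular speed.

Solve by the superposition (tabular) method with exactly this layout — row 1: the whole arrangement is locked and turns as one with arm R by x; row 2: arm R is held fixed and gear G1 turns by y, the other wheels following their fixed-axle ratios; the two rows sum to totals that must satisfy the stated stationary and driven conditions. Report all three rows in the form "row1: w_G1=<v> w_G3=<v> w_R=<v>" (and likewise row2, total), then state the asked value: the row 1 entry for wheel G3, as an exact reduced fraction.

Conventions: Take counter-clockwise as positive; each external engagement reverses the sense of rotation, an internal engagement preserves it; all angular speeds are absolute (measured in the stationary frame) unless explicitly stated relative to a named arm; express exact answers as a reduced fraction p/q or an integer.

topology: planetary set — G1 27T / G2 17T / G3 61T, arm = carrier (Willis)
row 1: whole set turns with the arm by x
row 2 — arm fixed, fixed-axis ratios: sun y, ring −(27/61)·y, arm 0
boundary: total ω_ring = x − (27/61)·y = 0 and total ω_sun = x + y = 1  ⇒  y = 61/88, x = 27/88
row 2 ring = −(27/61)·61/88 = -27/88
totals (row 1 + row 2): sun 27/88 + 61/88 = 1, ring 27/88 + (-27/88) = 0, arm 27/88 + 0 = 27/88
asked cell (row1, ring) = 27/88

row1: w_G1=27/88 w_G3=27/88 w_R=27/88
row2: w_G1=61/88 w_G3=-27/88 w_R=0
total: w_G1=1 w_G3=0 w_R=27/88
asked value: 27/88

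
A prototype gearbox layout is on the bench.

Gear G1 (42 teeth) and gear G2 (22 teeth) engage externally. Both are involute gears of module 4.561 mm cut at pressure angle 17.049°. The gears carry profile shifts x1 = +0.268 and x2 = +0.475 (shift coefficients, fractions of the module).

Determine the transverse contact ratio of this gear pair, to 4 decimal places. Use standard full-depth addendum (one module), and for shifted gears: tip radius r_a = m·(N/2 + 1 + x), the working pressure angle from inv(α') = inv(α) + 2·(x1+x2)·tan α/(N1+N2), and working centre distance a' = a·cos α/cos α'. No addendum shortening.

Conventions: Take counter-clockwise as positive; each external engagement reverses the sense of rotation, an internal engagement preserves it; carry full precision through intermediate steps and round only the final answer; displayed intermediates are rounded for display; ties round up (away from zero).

recognized (one external pair, fixed centres): single-mesh tooth geometry, m = 4.561, N1 = 42, N2 = 22
base radii: r_b1 = 91.571843, r_b2 = 47.966204
tip radii: r_a1 = 101.564348, r_a2 = 56.898475
inv(α') = inv(17.049°) + 2·(+0.268+0.475)·tan α/(42+22) = 0.01622529  ⇒  α' = 20.55440°
a' = a·cos α / cos α' = 145.9520·cos 17.049°/cos 20.55440° = 149.025096
action lengths: √(r_a1²−r_b1²) = 43.930790, √(r_a2²−r_b2²) = 30.605224
base pitch p_b = π·m·cos α = 13.699116
CR = (43.930790 + 30.605224 − 149.025096·sin 20.55440°)/13.699116 = 1.621551
contact ratio ≈ 1.6216

1.6216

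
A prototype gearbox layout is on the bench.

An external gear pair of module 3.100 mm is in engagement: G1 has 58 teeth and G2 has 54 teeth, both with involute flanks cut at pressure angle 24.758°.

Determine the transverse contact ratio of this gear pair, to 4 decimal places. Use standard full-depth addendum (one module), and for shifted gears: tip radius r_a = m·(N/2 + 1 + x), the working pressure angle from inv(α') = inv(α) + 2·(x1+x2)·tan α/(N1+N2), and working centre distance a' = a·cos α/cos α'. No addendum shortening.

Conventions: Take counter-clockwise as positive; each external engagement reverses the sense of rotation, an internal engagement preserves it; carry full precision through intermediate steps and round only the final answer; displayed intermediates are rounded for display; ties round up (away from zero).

1.5564

single-mesh involute tooth geometry (58T engaging 54T at module 3.100)
base radii: r_b1 = 81.636815, r_b2 = 76.006690
tip radii: r_a1 = 93.000000, r_a2 = 86.800000
no profile shift: α' = α, a' = a
action lengths: √(r_a1²−r_b1²) = 44.546946, √(r_a2²−r_b2²) = 41.919244
base pitch p_b = π·m·cos α = 8.843780
CR = (44.546946 + 41.919244 − 173.600000·sin 24.75800°)/8.843780 = 1.556444
contact ratio ≈ 1.5564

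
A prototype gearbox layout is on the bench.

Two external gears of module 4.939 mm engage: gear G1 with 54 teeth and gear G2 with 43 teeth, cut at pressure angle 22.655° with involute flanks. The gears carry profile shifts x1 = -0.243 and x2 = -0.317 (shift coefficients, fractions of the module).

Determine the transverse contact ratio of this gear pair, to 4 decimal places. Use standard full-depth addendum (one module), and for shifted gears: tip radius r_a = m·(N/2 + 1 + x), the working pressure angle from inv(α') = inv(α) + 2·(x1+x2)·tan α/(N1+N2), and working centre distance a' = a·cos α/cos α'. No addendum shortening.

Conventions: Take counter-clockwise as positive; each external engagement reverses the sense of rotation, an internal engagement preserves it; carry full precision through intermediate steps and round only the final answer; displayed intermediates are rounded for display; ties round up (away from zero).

1.7366

class = single-mesh tooth geometry [involute pair 54T × 43T, m = 4.939]
base radii: r_b1 = 123.063602, r_b2 = 97.995090
tip radii: r_a1 = 137.091823, r_a2 = 109.561837
inv(α') = inv(22.655°) + 2·(-0.243-0.317)·tan α/(54+43) = 0.01716288  ⇒  α' = 20.92897°
a' = a·cos α / cos α' = 239.5415·cos 22.655°/cos 20.92897° = 236.673459
action lengths: √(r_a1²−r_b1²) = 60.411239, √(r_a2²−r_b2²) = 48.997535
base pitch p_b = π·m·cos α = 14.319100
CR = (60.411239 + 48.997535 − 236.673459·sin 20.92897°)/14.319100 = 1.736603
contact ratio ≈ 1.7366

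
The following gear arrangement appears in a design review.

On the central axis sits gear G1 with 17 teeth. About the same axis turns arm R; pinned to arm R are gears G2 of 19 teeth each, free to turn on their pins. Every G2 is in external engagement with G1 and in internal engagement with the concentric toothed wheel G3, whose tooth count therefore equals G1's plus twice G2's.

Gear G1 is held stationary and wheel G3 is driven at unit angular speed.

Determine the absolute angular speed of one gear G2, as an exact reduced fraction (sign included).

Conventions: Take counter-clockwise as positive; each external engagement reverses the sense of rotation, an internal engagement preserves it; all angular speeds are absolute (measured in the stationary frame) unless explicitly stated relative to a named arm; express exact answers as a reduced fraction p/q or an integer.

planetary set (17T centre, 19T on arm, 55T internal) — Willis relation
ring teeth: 17 + 2·19 = 55
17(ω_sun−ω_arm) = −55(ω_ring−ω_arm),  ω_sun = 0, ω_ring = 1
17(0−ω_arm) = −55(1−ω_arm)  ⇒  72·ω_arm = 55  ⇒  ω_arm = 55/72
sun–planet mesh: 17·(0−55/72) = −19·(ω_p−ω_arm)  ⇒  ω_p−ω_arm = 935/1368
ω_p = 55/72 + 935/1368 = 55/38
exact speed ratio = 55/38

55/38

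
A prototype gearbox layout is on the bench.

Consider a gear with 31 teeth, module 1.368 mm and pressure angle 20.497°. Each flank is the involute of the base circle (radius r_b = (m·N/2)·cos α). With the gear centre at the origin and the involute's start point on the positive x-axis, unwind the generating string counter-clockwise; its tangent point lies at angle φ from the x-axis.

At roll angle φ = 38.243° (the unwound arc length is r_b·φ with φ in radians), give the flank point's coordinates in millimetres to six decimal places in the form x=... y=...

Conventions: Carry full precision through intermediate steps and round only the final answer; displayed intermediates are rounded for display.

single-mesh involute tooth geometry (31T wheel at module 1.368)
pitch radius r_p = m·N/2 = 1.368·31/2 = 21.204000
base radius r_b = r_p·cos α = 21.204000·cos 20.497° = 19.861586
roll angle φ = 38.243° = 0.66746627 rad
x = r_b·(cos φ + φ·sin φ) = 23.805160
y = r_b·(sin φ − φ·cos φ) = 1.882381

x=23.805160 y=1.882381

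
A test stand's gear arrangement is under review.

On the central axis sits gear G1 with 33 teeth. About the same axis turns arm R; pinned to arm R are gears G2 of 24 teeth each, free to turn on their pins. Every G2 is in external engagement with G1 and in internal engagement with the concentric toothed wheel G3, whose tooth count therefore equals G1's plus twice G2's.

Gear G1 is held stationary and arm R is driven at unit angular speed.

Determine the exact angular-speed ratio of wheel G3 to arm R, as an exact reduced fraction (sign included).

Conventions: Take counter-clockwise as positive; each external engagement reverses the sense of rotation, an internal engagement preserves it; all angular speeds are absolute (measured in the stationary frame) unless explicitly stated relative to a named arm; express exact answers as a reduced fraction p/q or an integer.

topology: planetary set — G1 33T / G2 24T / G3 81T, arm = carrier (Willis)
ring teeth: 33 + 2·24 = 81
33(ω_sun−ω_arm) = −81(ω_ring−ω_arm),  ω_sun = 0, ω_arm = 1
ω_ring = 1 − (33/81)(0−1) = 38/27
ω_out/ω_in = 38/27

38/27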